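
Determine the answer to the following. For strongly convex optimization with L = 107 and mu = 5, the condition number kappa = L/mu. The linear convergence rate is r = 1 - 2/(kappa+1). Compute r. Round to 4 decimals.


Step 1: Compute the condition number.
kappa = L/mu = 107/5 = 21.4
Step 2: Compute the convergence rate.
r = 1 - 2/(kappa + 1) = 1 - 2*mu/(L + mu) = (L - mu)/(L + mu) = 102/112 = 0.9107


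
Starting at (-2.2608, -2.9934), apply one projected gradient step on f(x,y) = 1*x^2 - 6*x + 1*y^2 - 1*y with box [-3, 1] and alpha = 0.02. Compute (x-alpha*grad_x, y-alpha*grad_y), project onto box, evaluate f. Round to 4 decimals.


Step 1: Compute gradient at (-2.2608, -2.9934).
grad_x = 2*1*-2.2608 - 6 = -10.5216
grad_y = 2*1*-2.9934 - 1 = -6.9868
Step 2: Gradient step.
x_raw = -2.2608 - 0.02*-10.5216 = -2.0504
y_raw = -2.9934 - 0.02*-6.9868 = -2.8537
Step 3: Project onto [-3, 1].
x_proj = clip(-2.0504) = -2.0504
y_proj = clip(-2.8537) = -2.8537
Step 4: Evaluate f.
f(-2.0504, -2.8537) = 27.5033


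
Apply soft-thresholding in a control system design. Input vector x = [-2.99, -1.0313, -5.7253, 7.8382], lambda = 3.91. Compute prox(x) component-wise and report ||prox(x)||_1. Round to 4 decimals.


Soft-thresholding with lambda = 3.91:
prox(-2.99) = sign(-2.99)*max(|-2.99| - 3.91, 0) = 0.0
prox(-1.0313) = sign(-1.0313)*max(|-1.0313| - 3.91, 0) = 0.0
prox(-5.7253) = sign(-5.7253)*max(|-5.7253| - 3.91, 0) = -1.8153
prox(7.8382) = sign(7.8382)*max(|7.8382| - 3.91, 0) = 3.9282
prox(x) = [0.0, 0.0, -1.8153, 3.9282]
||prox(x)||_1 = 0.0 + 0.0 + 1.8153 + 3.9282 = 5.7435


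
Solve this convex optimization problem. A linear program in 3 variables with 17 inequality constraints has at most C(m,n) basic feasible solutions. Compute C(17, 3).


Each vertex corresponds to some choice of n active constraints out of m, so the number of vertices is at most C(m, n) = m! / (n!(m-n)!).
m = 17, n = 3
Numerator: 17 * 16 * 15
Denominator: 3! = 6
C(17, 3) = 680


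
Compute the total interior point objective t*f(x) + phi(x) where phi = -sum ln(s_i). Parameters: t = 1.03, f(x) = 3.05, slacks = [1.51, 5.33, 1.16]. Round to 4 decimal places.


Step 1: Compute log-barrier.
ln values: [0.4121, 1.6734, 0.1484]
phi = -(0.4121 + 1.6734 + 0.1484) = -2.2339
Step 2: Compute augmented objective.
t*f(x) = 1.03*3.05 = 3.1415
Total = 3.1415 - 2.2339 = 0.9076


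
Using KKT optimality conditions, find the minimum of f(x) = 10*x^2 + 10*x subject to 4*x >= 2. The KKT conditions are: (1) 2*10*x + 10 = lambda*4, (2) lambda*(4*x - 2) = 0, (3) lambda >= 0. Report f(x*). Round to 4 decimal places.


Step 1: Try lambda = 0 (constraint inactive).
x_unc = -10/(2*10) = -0.5
Check: 4*-0.5 = -2.0 < 2 -- violated!
Step 2: Constraint must be active: 4*x = 2
x* = 2/4 = 0.5
lambda = (2*10*0.5 + 10)/4 = 5.0
Step 3: Compute optimal value.
f(x*) = 10*0.5^2 + 10*0.5 = 7.5


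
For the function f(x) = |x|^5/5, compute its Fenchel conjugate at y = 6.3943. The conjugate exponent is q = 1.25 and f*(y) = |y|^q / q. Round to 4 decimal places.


The conjugate exponent q satisfies 1/p + 1/q = 1.
p = 5, so q = 5/(5 - 1) = 1.25
|y|^q = 6.3943^1.25 = 10.1681
f*(6.3943) = 10.1681 / 1.25 = 8.1345


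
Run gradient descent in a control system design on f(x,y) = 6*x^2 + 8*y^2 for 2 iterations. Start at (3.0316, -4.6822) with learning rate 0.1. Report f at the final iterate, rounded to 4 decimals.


Gradient descent on f(x,y) = 6*x^2 + 8*y^2.
Starting point: (3.0316, -4.6822), alpha = 0.1
Step 1: grad_x = 2*6*3.0316 = 36.3792, grad_y = 2*8*-4.6822 = -74.9152
  x_1 = 3.0316 - 0.1*36.3792 = -0.6063
  y_1 = -4.6822 - 0.1*-74.9152 = 2.8093
Step 2: grad_x = 2*6*-0.6063 = -7.2758, grad_y = 2*8*2.8093 = 44.9491
  x_2 = -0.6063 - 0.1*-7.2758 = 0.1213
  y_2 = 2.8093 - 0.1*44.9491 = -1.6856
f(0.1213, -1.6856) = 6*0.1213^2 + 8*(-1.6856)^2 = 22.818


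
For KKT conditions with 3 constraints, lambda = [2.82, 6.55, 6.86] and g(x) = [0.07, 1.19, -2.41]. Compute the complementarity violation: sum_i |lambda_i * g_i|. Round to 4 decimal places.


KKT complementary slackness check:
lambda_1 * g_1 = 2.82 * 0.07 = 0.1974
lambda_2 * g_2 = 6.55 * 1.19 = 7.7945
lambda_3 * g_3 = 6.86 * -2.41 = -16.5326
Total violation = 0.1974 + 7.7945 + 16.5326 = 24.5245


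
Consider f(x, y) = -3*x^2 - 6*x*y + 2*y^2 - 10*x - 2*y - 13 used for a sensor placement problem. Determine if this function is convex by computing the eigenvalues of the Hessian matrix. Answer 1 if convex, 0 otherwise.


The Hessian of f(x,y) = -3*x^2 - 6*x*y + 2*y^2 - 10*x - 2*y - 13 is:
H = [[-6, -6], [-6, 4]]
Trace = -6 + 4 = -2
Determinant = -6*4 - (-6)^2 = -60
Discriminant = (-2)^2 - 4*-60 = 244.0
Eigenvalues: lambda_1 = -8.8102, lambda_2 = 6.8102
The function is not convex.

0


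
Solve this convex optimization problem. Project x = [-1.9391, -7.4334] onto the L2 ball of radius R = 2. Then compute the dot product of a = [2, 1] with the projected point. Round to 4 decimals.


Step 1: Compute ||x|| (intermediates to 6 decimals).
||x|| = sqrt((-1.9391)^2 + (-7.4334)^2) = 7.682158
Step 2: Project.
Since ||x|| > R, scale = R/||x|| = 2/7.682158 = 0.260344, proj(x) = scale * x
proj(x) = [-0.504833, -1.935241]
Step 3: Dot product.
a^T * proj(x) = 2*(-0.504833) + 1*(-1.935241) = -2.9449


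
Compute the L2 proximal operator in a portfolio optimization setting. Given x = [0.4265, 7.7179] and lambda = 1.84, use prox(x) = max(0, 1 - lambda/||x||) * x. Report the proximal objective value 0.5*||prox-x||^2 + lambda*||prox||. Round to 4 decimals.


Step 1: Compute ||x||.
||x|| = 7.7297
Step 2: Compute scaling factor.
scale = max(0, 1 - 1.84/7.7297) = 0.762
Step 3: prox(x) = [0.325, 5.8807]
||prox(x)|| = 5.8897
Step 4: Proximal objective.
0.5*||prox-x||^2 = 1.6928
lambda*||prox|| = 10.837
Total = 12.5298


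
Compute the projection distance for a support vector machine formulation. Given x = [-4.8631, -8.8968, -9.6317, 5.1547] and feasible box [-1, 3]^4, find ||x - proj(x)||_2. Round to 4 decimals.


Project each component onto [-1, 3].
clip(-4.8631) = -1.0, clip(-8.8968) = -1.0, clip(-9.6317) = -1.0, clip(5.1547) = 3.0
Projection = [-1.0, -1.0, -1.0, 3.0]
Squared diffs: [14.9235, 62.3595, 74.5062, 4.6427]
Distance = sqrt(156.4319) = 12.5073


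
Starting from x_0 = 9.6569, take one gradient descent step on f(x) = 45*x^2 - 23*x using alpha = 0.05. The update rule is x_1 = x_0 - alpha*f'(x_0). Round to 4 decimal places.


We compute the gradient at x_0 and apply the update.
f'(x) = 90*x - 23
f'(9.6569) = 90*9.6569 - 23 = 846.121
x_1 = 9.6569 - 0.05*846.121 = -32.6492


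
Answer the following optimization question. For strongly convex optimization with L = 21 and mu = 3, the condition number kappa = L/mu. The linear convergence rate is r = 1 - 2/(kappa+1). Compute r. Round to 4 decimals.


Step 1: Compute the condition number.
kappa = L/mu = 21/3 = 7.0
Step 2: Compute the convergence rate.
r = 1 - 2/(kappa + 1) = 1 - 2*mu/(L + mu) = (L - mu)/(L + mu) = 18/24 = 0.75


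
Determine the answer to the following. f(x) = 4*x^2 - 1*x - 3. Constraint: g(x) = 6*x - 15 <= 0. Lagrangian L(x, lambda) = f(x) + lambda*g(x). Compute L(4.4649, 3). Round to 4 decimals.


Step 1: Evaluate f(x).
f(4.4649) = 4*4.4649^2 - 1*4.4649 - 3 = 72.2764
Step 2: Evaluate g(x).
g(4.4649) = 6*4.4649 - 15 = 11.7894
Step 3: Compute Lagrangian.
L = 72.2764 + 3*11.7894 = 107.6446


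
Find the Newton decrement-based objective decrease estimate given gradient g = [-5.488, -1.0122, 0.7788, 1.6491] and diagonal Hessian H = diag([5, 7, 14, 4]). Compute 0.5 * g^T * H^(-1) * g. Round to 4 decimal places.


Step 1: H is diagonal, so H^(-1) * g = [-1.0976, -0.1446, 0.0556, 0.4123].
Step 2: g^T H^(-1) g = sum_i g_i^2 / H_ii
  = (-5.488)^2/5 + (-1.0122)^2/7 + (0.7788)^2/14 + (1.6491)^2/4
  = 6.0236 + 0.1464 + 0.0433 + 0.6799 = 6.8932
Step 3: Objective decrease = 0.5 * g^T H^(-1) g = 3.4466


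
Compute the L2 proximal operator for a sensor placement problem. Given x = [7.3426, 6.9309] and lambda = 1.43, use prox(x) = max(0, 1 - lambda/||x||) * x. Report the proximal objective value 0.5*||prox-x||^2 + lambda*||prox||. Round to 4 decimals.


Step 1: Compute ||x||.
||x|| = 10.0971
Step 2: Compute scaling factor.
scale = max(0, 1 - 1.43/10.0971) = 0.8584
Step 3: prox(x) = [6.3027, 5.9493]
||prox(x)|| = 8.6671
Step 4: Proximal objective.
0.5*||prox-x||^2 = 1.0225
lambda*||prox|| = 12.394
Total = 13.4164


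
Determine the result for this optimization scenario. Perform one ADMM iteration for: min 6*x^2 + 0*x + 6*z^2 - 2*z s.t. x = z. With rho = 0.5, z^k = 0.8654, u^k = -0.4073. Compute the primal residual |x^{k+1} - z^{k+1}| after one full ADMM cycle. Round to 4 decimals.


ADMM iteration with rho = 0.5, z^k = 0.8654, u^k = -0.4073
Step 1: x-update.
Minimize 6*x^2 + 0*x + (0.5/2)*(x - 0.8654 - 0.4073)^2
FOC: (2*6 + 0.5)*x = 0 + 0.5*(0.8654 + 0.4073)
x^{k+1} = 0.0509
Step 2: z-update.
Minimize 6*z^2 - 2*z + (0.5/2)*(0.0509 - z - 0.4073)^2
FOC: (2*6 + 0.5)*z = 2 + 0.5*(0.0509 - 0.4073)
z^{k+1} = 0.1457
Step 3: u-update.
u^{k+1} = -0.4073 + 0.0509 - 0.1457 = -0.5021
Step 4: Primal residual = |0.0509 - 0.1457| = 0.0948


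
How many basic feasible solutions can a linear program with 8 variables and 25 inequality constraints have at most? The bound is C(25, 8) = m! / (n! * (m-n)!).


Each vertex corresponds to some choice of n active constraints out of m, so the number of vertices is at most C(m, n) = m! / (n!(m-n)!).
m = 25, n = 8
Numerator: 25 * 24 * 23 * 22 * 21 * 20 * 19 * 18
Denominator: 8! = 40320
C(25, 8) = 1081575


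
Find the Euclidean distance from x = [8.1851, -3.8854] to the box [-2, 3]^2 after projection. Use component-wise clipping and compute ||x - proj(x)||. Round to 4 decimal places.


Project each component onto [-2, 3].
clip(8.1851) = 3.0, clip(-3.8854) = -2.0
Projection = [3.0, -2.0]
Squared diffs: [26.8853, 3.5547]
Distance = sqrt(30.44) = 5.5172


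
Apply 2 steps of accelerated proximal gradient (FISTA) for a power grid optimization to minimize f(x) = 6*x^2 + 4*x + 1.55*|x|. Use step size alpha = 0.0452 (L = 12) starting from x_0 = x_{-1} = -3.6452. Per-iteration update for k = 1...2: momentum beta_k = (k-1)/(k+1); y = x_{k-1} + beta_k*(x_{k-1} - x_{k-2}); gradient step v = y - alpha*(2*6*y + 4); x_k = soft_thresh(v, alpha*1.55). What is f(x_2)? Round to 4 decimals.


FISTA on f(x) = 6*x^2 + 4*x + 1.55*|x|
L = 12, alpha = 0.0452
Iteration 1: beta = 0.0, y = -3.6452 + 0.0*(-3.6452 + 3.6452) = -3.6452
  grad(y) = -39.7424, v = y - alpha*grad = -1.8488
  prox(v) = soft_thresh(-1.8488, 0.0701) = -1.7788
Iteration 2: beta = 0.3333, y = -1.7788 + 0.3333*(-1.7788 + 3.6452) = -1.1566
  grad(y) = -9.8797, v = y - alpha*grad = -0.7101
  prox(v) = soft_thresh(-0.7101, 0.0701) = -0.64
f(x_2) = 6*(-0.64)^2 + 4*(-0.64) + 1.55*|-0.64| = 0.8897


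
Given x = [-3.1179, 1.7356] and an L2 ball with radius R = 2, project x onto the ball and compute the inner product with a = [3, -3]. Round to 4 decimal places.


Step 1: Compute ||x|| (intermediates to 6 decimals).
||x|| = sqrt((-3.1179)^2 + 1.7356^2) = 3.568418
Step 2: Project.
Since ||x|| > R, scale = R/||x|| = 2/3.568418 = 0.560472, proj(x) = scale * x
proj(x) = [-1.747496, 0.972755]
Step 3: Dot product.
a^T * proj(x) = 3*(-1.747496) - 3*0.972755 = -8.1608


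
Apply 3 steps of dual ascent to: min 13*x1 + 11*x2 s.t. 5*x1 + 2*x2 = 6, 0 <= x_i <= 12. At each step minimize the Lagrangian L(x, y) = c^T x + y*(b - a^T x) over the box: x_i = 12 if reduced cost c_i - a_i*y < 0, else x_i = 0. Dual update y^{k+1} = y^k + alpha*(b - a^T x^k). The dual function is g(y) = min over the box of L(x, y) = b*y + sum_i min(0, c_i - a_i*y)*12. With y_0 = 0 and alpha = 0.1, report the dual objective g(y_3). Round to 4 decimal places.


Dual ascent for LP: min 13*x1 + 11*x2, 5*x1 + 2*x2 = 6, 0 <= x_i <= 12
Step 1: y^k = 0.0, reduced costs: (13.0, 11.0)
  x^k = (0.0, 0.0), subgradient = b - a^T x = 6.0
  y^{k+1} = 0.0 + 0.1*6.0 = 0.6
Step 2: y^k = 0.6, reduced costs: (10.0, 9.8)
  x^k = (0.0, 0.0), subgradient = b - a^T x = 6.0
  y^{k+1} = 0.6 + 0.1*6.0 = 1.2
Step 3: y^k = 1.2, reduced costs: (7.0, 8.6)
  x^k = (0.0, 0.0), subgradient = b - a^T x = 6.0
  y^{k+1} = 1.2 + 0.1*6.0 = 1.8
Dual objective at y_3 = 1.8: reduced costs (4.0, 7.4), box minimizer x = (0.0, 0.0)
g(y_3) = b*y + (c1 - a1*y)*x1 + (c2 - a2*y)*x2 = 6*1.8 + 4.0*0.0 + 7.4*0.0 = 10.8 + 0.0 + 0.0 = 10.8


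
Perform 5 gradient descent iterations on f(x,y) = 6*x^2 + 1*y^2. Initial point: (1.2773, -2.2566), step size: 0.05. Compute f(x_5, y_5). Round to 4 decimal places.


Gradient descent on f(x,y) = 6*x^2 + 1*y^2.
Starting point: (1.2773, -2.2566), alpha = 0.05
Step 1: grad_x = 2*6*1.2773 = 15.3276, grad_y = 2*1*-2.2566 = -4.5132
  x_1 = 1.2773 - 0.05*15.3276 = 0.5109
  y_1 = -2.2566 - 0.05*-4.5132 = -2.0309
Step 2: grad_x = 2*6*0.5109 = 6.131, grad_y = 2*1*-2.0309 = -4.0619
  x_2 = 0.5109 - 0.05*6.131 = 0.2044
  y_2 = -2.0309 - 0.05*-4.0619 = -1.8278
Step 3: grad_x = 2*6*0.2044 = 2.4524, grad_y = 2*1*-1.8278 = -3.6557
  x_3 = 0.2044 - 0.05*2.4524 = 0.0817
  y_3 = -1.8278 - 0.05*-3.6557 = -1.6451
Step 4: grad_x = 2*6*0.0817 = 0.981, grad_y = 2*1*-1.6451 = -3.2901
  x_4 = 0.0817 - 0.05*0.981 = 0.0327
  y_4 = -1.6451 - 0.05*-3.2901 = -1.4806
Step 5: grad_x = 2*6*0.0327 = 0.3924, grad_y = 2*1*-1.4806 = -2.9611
  x_5 = 0.0327 - 0.05*0.3924 = 0.0131
  y_5 = -1.4806 - 0.05*-2.9611 = -1.3325
f(0.0131, -1.3325) = 6*0.0131^2 + 1*(-1.3325)^2 = 1.7766


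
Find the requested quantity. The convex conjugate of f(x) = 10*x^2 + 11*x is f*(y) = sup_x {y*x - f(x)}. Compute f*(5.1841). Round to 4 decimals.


f*(y) = sup_x {y*x - a*x^2 - b*x} = sup_x {(y-b)*x - a*x^2}
FOC: (y - b) - 2a*x = 0 => x* = (y - b)/(2a)
x* = (5.1841 - 11)/(2*10) = -0.2908
f*(5.1841) = (y-b)^2/(4a) = (5.1841 - 11)^2/(4*10)
= 33.8247/40 = 0.8456


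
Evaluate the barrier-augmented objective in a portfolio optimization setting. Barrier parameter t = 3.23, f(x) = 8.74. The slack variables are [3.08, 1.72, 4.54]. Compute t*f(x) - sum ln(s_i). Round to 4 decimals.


Step 1: Compute log-barrier.
ln values: [1.1249, 0.5423, 1.5129]
phi = -(1.1249 + 0.5423 + 1.5129) = -3.1802
Step 2: Compute augmented objective.
t*f(x) = 3.23*8.74 = 28.2302
Total = 28.2302 - 3.1802 = 25.05


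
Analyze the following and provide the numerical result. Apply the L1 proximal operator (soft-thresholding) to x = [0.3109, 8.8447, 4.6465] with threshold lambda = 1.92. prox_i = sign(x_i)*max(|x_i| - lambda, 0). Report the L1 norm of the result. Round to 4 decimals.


Soft-thresholding with lambda = 1.92:
prox(0.3109) = sign(0.3109)*max(|0.3109| - 1.92, 0) = 0.0
prox(8.8447) = sign(8.8447)*max(|8.8447| - 1.92, 0) = 6.9247
prox(4.6465) = sign(4.6465)*max(|4.6465| - 1.92, 0) = 2.7265
prox(x) = [0.0, 6.9247, 2.7265]
||prox(x)||_1 = 0.0 + 6.9247 + 2.7265 = 9.6512


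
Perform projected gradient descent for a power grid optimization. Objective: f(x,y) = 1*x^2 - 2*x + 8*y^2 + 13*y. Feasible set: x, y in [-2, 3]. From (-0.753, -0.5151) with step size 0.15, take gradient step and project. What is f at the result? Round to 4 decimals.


Step 1: Compute gradient at (-0.753, -0.5151).
grad_x = 2*1*-0.753 - 2 = -3.506
grad_y = 2*8*-0.5151 + 13 = 4.7584
Step 2: Gradient step.
x_raw = -0.753 - 0.15*-3.506 = -0.2271
y_raw = -0.5151 - 0.15*4.7584 = -1.2289
Step 3: Project onto [-2, 3].
x_proj = clip(-0.2271) = -0.2271
y_proj = clip(-1.2289) = -1.2289
Step 4: Evaluate f.
f(-0.2271, -1.2289) = -3.3886


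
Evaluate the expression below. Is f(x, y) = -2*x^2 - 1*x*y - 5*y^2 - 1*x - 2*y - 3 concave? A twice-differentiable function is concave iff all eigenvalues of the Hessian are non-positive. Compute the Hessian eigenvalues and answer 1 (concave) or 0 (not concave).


The Hessian of f(x,y) = -2*x^2 - 1*x*y - 5*y^2 - 1*x - 2*y - 3 is:
H = [[-4, -1], [-1, -10]]
Trace = -4 - 10 = -14
Determinant = -4*-10 - (-1)^2 = 39
Discriminant = (-14)^2 - 4*39 = 40.0
Eigenvalues: lambda_1 = -10.1623, lambda_2 = -3.8377
The function is concave.

1


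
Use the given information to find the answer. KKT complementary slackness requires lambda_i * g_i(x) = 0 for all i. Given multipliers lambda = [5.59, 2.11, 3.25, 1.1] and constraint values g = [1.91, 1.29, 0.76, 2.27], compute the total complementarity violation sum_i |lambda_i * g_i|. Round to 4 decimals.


KKT complementary slackness check:
lambda_1 * g_1 = 5.59 * 1.91 = 10.6769
lambda_2 * g_2 = 2.11 * 1.29 = 2.7219
lambda_3 * g_3 = 3.25 * 0.76 = 2.47
lambda_4 * g_4 = 1.1 * 2.27 = 2.497
Total violation = 10.6769 + 2.7219 + 2.47 + 2.497 = 18.3658


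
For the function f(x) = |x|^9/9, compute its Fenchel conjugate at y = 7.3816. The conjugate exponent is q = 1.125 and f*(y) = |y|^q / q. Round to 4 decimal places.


The conjugate exponent q satisfies 1/p + 1/q = 1.
p = 9, so q = 9/(9 - 1) = 1.125
|y|^q = 7.3816^1.125 = 9.477
f*(7.3816) = 9.477 / 1.125 = 8.424


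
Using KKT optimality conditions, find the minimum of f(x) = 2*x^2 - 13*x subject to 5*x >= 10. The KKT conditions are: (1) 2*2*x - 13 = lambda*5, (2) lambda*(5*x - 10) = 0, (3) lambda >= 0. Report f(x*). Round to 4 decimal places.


Step 1: Try lambda = 0 (constraint inactive).
Stationarity: 2*2*x - 13 = 0
x* = 13/(2*2) = 3.25
Check constraint: 5*3.25 = 16.25 >= 10 -- satisfied.
Step 2: Compute optimal value.
f(x*) = 2*3.25^2 - 13*3.25 = -21.125


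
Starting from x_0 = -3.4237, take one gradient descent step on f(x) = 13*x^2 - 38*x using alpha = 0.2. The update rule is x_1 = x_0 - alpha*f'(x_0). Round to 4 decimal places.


We compute the gradient at x_0 and apply the update.
f'(x) = 26*x - 38
f'(-3.4237) = 26*-3.4237 - 38 = -127.0162
x_1 = -3.4237 - 0.2*-127.0162 = 21.9795


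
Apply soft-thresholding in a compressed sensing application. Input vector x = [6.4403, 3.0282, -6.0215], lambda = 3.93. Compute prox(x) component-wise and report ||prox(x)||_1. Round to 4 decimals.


Soft-thresholding with lambda = 3.93:
prox(6.4403) = sign(6.4403)*max(|6.4403| - 3.93, 0) = 2.5103
prox(3.0282) = sign(3.0282)*max(|3.0282| - 3.93, 0) = 0.0
prox(-6.0215) = sign(-6.0215)*max(|-6.0215| - 3.93, 0) = -2.0915
prox(x) = [2.5103, 0.0, -2.0915]
||prox(x)||_1 = 2.5103 + 0.0 + 2.0915 = 4.6018


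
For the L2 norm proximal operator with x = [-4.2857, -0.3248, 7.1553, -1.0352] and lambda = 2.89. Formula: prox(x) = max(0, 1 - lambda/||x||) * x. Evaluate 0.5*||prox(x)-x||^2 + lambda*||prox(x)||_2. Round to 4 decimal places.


Step 1: Compute ||x||.
||x|| = 8.4109
Step 2: Compute scaling factor.
scale = max(0, 1 - 2.89/8.4109) = 0.6564
Step 3: prox(x) = [-2.8131, -0.2132, 4.6967, -0.6795]
||prox(x)|| = 5.5209
Step 4: Proximal objective.
0.5*||prox-x||^2 = 4.1761
lambda*||prox|| = 15.9554
Total = 20.1314


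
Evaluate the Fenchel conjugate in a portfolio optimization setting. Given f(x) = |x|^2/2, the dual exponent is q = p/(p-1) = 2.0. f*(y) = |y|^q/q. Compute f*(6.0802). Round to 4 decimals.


The conjugate exponent q satisfies 1/p + 1/q = 1.
p = 2, so q = 2/(2 - 1) = 2.0
|y|^q = 6.0802^2.0 = 36.9688
f*(6.0802) = 36.9688 / 2.0 = 18.4844


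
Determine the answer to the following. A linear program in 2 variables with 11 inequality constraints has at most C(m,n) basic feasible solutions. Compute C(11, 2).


Each vertex corresponds to some choice of n active constraints out of m, so the number of vertices is at most C(m, n) = m! / (n!(m-n)!).
m = 11, n = 2
Numerator: 11 * 10
Denominator: 2! = 2
C(11, 2) = 55


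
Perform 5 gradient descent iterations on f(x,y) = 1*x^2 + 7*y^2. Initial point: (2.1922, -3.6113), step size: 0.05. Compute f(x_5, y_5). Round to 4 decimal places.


Gradient descent on f(x,y) = 1*x^2 + 7*y^2.
Starting point: (2.1922, -3.6113), alpha = 0.05
Step 1: grad_x = 2*1*2.1922 = 4.3844, grad_y = 2*7*-3.6113 = -50.5582
  x_1 = 2.1922 - 0.05*4.3844 = 1.973
  y_1 = -3.6113 - 0.05*-50.5582 = -1.0834
Step 2: grad_x = 2*1*1.973 = 3.946, grad_y = 2*7*-1.0834 = -15.1675
  x_2 = 1.973 - 0.05*3.946 = 1.7757
  y_2 = -1.0834 - 0.05*-15.1675 = -0.325
Step 3: grad_x = 2*1*1.7757 = 3.5514, grad_y = 2*7*-0.325 = -4.5502
  x_3 = 1.7757 - 0.05*3.5514 = 1.5981
  y_3 = -0.325 - 0.05*-4.5502 = -0.0975
Step 4: grad_x = 2*1*1.5981 = 3.1962, grad_y = 2*7*-0.0975 = -1.3651
  x_4 = 1.5981 - 0.05*3.1962 = 1.4383
  y_4 = -0.0975 - 0.05*-1.3651 = -0.0293
Step 5: grad_x = 2*1*1.4383 = 2.8766, grad_y = 2*7*-0.0293 = -0.4095
  x_5 = 1.4383 - 0.05*2.8766 = 1.2945
  y_5 = -0.0293 - 0.05*-0.4095 = -0.0088
f(1.2945, -0.0088) = 1*1.2945^2 + 7*(-0.0088)^2 = 1.6762


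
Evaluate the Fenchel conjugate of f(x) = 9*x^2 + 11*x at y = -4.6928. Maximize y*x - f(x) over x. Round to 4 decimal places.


f*(y) = sup_x {y*x - a*x^2 - b*x} = sup_x {(y-b)*x - a*x^2}
FOC: (y - b) - 2a*x = 0 => x* = (y - b)/(2a)
x* = (-4.6928 - 11)/(2*9) = -0.8718
f*(-4.6928) = (y-b)^2/(4a) = (-4.6928 - 11)^2/(4*9)
= 246.264/36 = 6.8407


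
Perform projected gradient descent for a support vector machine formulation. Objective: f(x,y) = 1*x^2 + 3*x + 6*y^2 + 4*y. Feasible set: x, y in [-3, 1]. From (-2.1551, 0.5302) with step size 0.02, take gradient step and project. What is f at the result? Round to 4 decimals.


Step 1: Compute gradient at (-2.1551, 0.5302).
grad_x = 2*1*-2.1551 + 3 = -1.3102
grad_y = 2*6*0.5302 + 4 = 10.3624
Step 2: Gradient step.
x_raw = -2.1551 - 0.02*-1.3102 = -2.1289
y_raw = 0.5302 - 0.02*10.3624 = 0.323
Step 3: Project onto [-3, 1].
x_proj = clip(-2.1289) = -2.1289
y_proj = clip(0.323) = 0.323
Step 4: Evaluate f.
f(-2.1289, 0.323) = 0.0631


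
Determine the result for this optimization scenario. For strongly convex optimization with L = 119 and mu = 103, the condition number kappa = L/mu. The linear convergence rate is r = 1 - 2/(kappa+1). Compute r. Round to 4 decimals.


Step 1: Compute the condition number.
kappa = L/mu = 119/103 = 1.1553
Step 2: Compute the convergence rate.
r = 1 - 2/(kappa + 1) = 1 - 2*mu/(L + mu) = (L - mu)/(L + mu) = 16/222 = 0.0721


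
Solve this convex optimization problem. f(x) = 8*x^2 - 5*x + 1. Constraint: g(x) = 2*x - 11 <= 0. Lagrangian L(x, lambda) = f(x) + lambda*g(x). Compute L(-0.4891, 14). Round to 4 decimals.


Step 1: Evaluate f(x).
f(-0.4891) = 8*(-0.4891)^2 - 5*(-0.4891) + 1 = 5.3593
Step 2: Evaluate g(x).
g(-0.4891) = 2*-0.4891 - 11 = -11.9782
Step 3: Compute Lagrangian.
L = 5.3593 + 14*-11.9782 = -162.3355


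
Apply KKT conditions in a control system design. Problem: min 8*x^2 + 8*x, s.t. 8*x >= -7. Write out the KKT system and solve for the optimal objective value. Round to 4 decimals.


Step 1: Try lambda = 0 (constraint inactive).
Stationarity: 2*8*x + 8 = 0
x* = -8/(2*8) = -0.5
Check constraint: 8*-0.5 = -4.0 >= -7 -- satisfied.
Step 2: Compute optimal value.
f(x*) = 8*(-0.5)^2 + 8*(-0.5) = -2.0


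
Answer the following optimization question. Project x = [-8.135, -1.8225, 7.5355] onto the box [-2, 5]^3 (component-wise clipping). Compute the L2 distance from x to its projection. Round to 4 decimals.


Project each component onto [-2, 5].
clip(-8.135) = -2.0, clip(-1.8225) = -1.8225, clip(7.5355) = 5.0
Projection = [-2.0, -1.8225, 5.0]
Squared diffs: [37.6382, 0.0, 6.4288]
Distance = sqrt(44.067) = 6.6383


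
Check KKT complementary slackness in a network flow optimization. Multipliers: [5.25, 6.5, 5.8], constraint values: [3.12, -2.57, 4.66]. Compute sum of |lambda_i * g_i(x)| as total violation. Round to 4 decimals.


KKT complementary slackness check:
lambda_1 * g_1 = 5.25 * 3.12 = 16.38
lambda_2 * g_2 = 6.5 * -2.57 = -16.705
lambda_3 * g_3 = 5.8 * 4.66 = 27.028
Total violation = 16.38 + 16.705 + 27.028 = 60.113


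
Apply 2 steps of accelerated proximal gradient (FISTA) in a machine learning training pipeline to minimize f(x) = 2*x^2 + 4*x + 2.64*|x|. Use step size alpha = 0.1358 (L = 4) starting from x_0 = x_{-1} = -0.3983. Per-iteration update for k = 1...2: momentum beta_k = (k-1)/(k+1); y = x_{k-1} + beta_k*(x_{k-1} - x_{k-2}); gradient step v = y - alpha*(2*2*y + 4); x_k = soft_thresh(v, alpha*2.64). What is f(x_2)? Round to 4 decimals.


FISTA on f(x) = 2*x^2 + 4*x + 2.64*|x|
L = 4, alpha = 0.1358
Iteration 1: beta = 0.0, y = -0.3983 + 0.0*(-0.3983 + 0.3983) = -0.3983
  grad(y) = 2.4068, v = y - alpha*grad = -0.7251
  prox(v) = soft_thresh(-0.7251, 0.3585) = -0.3666
Iteration 2: beta = 0.3333, y = -0.3666 + 0.3333*(-0.3666 + 0.3983) = -0.3561
  grad(y) = 2.5757, v = y - alpha*grad = -0.7059
  prox(v) = soft_thresh(-0.7059, 0.3585) = -0.3473
f(x_2) = 2*(-0.3473)^2 + 4*(-0.3473) + 2.64*|-0.3473| = -0.2311


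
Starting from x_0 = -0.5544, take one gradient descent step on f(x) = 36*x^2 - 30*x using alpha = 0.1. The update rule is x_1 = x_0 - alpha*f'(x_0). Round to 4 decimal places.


We compute the gradient at x_0 and apply the update.
f'(x) = 72*x - 30
f'(-0.5544) = 72*-0.5544 - 30 = -69.9168
x_1 = -0.5544 - 0.1*-69.9168 = 6.4373


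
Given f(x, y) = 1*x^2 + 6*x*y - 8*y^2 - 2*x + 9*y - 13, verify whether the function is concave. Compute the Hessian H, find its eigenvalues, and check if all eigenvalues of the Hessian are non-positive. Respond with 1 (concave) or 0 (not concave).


The Hessian of f(x,y) = 1*x^2 + 6*x*y - 8*y^2 - 2*x + 9*y - 13 is:
H = [[2, 6], [6, -16]]
Trace = 2 - 16 = -14
Determinant = 2*-16 - (6)^2 = -68
Discriminant = (-14)^2 - 4*-68 = 468.0
Eigenvalues: lambda_1 = -17.8167, lambda_2 = 3.8167
The function is not concave.

0


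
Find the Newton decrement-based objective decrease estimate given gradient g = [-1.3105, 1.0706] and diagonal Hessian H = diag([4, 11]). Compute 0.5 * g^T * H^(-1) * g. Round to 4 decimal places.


Step 1: H is diagonal, so H^(-1) * g = [-0.3276, 0.0973].
Step 2: g^T H^(-1) g = sum_i g_i^2 / H_ii
  = (-1.3105)^2/4 + (1.0706)^2/11
  = 0.4294 + 0.1042 = 0.5336
Step 3: Objective decrease = 0.5 * g^T H^(-1) g = 0.2668


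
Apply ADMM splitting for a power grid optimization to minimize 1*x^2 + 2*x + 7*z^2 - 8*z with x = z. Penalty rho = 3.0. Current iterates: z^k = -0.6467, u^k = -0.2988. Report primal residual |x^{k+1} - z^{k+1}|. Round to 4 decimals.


ADMM iteration with rho = 3.0, z^k = -0.6467, u^k = -0.2988
Step 1: x-update.
Minimize 1*x^2 + 2*x + (3.0/2)*(x + 0.6467 - 0.2988)^2
FOC: (2*1 + 3.0)*x = -2 + 3.0*(-0.6467 + 0.2988)
x^{k+1} = -0.6087
Step 2: z-update.
Minimize 7*z^2 - 8*z + (3.0/2)*(-0.6087 - z - 0.2988)^2
FOC: (2*7 + 3.0)*z = 8 + 3.0*(-0.6087 - 0.2988)
z^{k+1} = 0.3104
Step 3: u-update.
u^{k+1} = -0.2988 - 0.6087 - 0.3104 = -1.218
Step 4: Primal residual = |-0.6087 - 0.3104| = 0.9192


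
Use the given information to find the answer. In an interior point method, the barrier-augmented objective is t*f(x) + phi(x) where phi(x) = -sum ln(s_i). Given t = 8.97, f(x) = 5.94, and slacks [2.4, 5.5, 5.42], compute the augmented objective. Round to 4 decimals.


Step 1: Compute log-barrier.
ln values: [0.8755, 1.7047, 1.6901]
phi = -(0.8755 + 1.7047 + 1.6901) = -4.2703
Step 2: Compute augmented objective.
t*f(x) = 8.97*5.94 = 53.2818
Total = 53.2818 - 4.2703 = 49.0115


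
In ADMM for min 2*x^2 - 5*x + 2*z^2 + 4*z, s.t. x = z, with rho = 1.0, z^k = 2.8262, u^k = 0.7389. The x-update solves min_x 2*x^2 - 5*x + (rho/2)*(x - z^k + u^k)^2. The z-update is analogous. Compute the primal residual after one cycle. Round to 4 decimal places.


ADMM iteration with rho = 1.0, z^k = 2.8262, u^k = 0.7389
Step 1: x-update.
Minimize 2*x^2 - 5*x + (1.0/2)*(x - 2.8262 + 0.7389)^2
FOC: (2*2 + 1.0)*x = 5 + 1.0*(2.8262 - 0.7389)
x^{k+1} = 1.4175
Step 2: z-update.
Minimize 2*z^2 + 4*z + (1.0/2)*(1.4175 - z + 0.7389)^2
FOC: (2*2 + 1.0)*z = -4 + 1.0*(1.4175 + 0.7389)
z^{k+1} = -0.3687
Step 3: u-update.
u^{k+1} = 0.7389 + 1.4175 + 0.3687 = 2.5251
Step 4: Primal residual = |1.4175 + 0.3687| = 1.7862


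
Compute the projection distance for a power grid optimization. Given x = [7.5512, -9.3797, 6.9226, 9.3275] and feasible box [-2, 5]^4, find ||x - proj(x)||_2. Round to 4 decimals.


Project each component onto [-2, 5].
clip(7.5512) = 5.0, clip(-9.3797) = -2.0, clip(6.9226) = 5.0, clip(9.3275) = 5.0
Projection = [5.0, -2.0, 5.0, 5.0]
Squared diffs: [6.5086, 54.46, 3.6964, 18.7273]
Distance = sqrt(83.3923) = 9.1319


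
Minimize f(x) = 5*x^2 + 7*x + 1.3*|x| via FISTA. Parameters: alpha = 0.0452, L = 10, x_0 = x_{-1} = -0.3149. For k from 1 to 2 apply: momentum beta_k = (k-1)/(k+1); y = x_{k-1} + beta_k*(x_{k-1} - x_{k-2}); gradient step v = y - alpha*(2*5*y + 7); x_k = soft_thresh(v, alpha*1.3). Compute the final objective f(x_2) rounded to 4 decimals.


FISTA on f(x) = 5*x^2 + 7*x + 1.3*|x|
L = 10, alpha = 0.0452
Iteration 1: beta = 0.0, y = -0.3149 + 0.0*(-0.3149 + 0.3149) = -0.3149
  grad(y) = 3.851, v = y - alpha*grad = -0.489
  prox(v) = soft_thresh(-0.489, 0.0588) = -0.4302
Iteration 2: beta = 0.3333, y = -0.4302 + 0.3333*(-0.4302 + 0.3149) = -0.4686
  grad(y) = 2.3136, v = y - alpha*grad = -0.5732
  prox(v) = soft_thresh(-0.5732, 0.0588) = -0.5145
f(x_2) = 5*(-0.5145)^2 + 7*(-0.5145) + 1.3*|-0.5145| = -1.6091


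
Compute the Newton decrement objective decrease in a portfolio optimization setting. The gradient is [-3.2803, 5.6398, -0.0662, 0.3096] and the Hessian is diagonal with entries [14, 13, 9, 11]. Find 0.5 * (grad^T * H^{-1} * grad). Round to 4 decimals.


Step 1: H is diagonal, so H^(-1) * g = [-0.2343, 0.4338, -0.0074, 0.0281].
Step 2: g^T H^(-1) g = sum_i g_i^2 / H_ii
  = (-3.2803)^2/14 + (5.6398)^2/13 + (-0.0662)^2/9 + (0.3096)^2/11
  = 0.7686 + 2.4467 + 0.0005 + 0.0087 = 3.2245
Step 3: Objective decrease = 0.5 * g^T H^(-1) g = 1.6123


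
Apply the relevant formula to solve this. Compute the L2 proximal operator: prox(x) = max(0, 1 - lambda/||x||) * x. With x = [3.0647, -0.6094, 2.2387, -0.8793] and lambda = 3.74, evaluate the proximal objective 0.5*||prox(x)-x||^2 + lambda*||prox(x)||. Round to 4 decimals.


Step 1: Compute ||x||.
||x|| = 3.9432
Step 2: Compute scaling factor.
scale = max(0, 1 - 3.74/3.9432) = 0.0515
Step 3: prox(x) = [0.1579, -0.0314, 0.1154, -0.0453]
||prox(x)|| = 0.2032
Step 4: Proximal objective.
0.5*||prox-x||^2 = 6.9938
lambda*||prox|| = 0.76
Total = 7.7537


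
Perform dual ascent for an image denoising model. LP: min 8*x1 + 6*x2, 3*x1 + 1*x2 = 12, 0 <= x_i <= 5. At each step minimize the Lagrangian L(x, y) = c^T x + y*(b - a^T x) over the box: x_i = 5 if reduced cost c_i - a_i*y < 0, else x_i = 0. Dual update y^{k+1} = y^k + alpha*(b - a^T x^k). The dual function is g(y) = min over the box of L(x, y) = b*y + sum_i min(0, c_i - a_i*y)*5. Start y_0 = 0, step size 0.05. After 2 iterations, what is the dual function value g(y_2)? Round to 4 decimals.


Dual ascent for LP: min 8*x1 + 6*x2, 3*x1 + 1*x2 = 12, 0 <= x_i <= 5
Step 1: y^k = 0.0, reduced costs: (8.0, 6.0)
  x^k = (0.0, 0.0), subgradient = b - a^T x = 12.0
  y^{k+1} = 0.0 + 0.05*12.0 = 0.6
Step 2: y^k = 0.6, reduced costs: (6.2, 5.4)
  x^k = (0.0, 0.0), subgradient = b - a^T x = 12.0
  y^{k+1} = 0.6 + 0.05*12.0 = 1.2
Dual objective at y_2 = 1.2: reduced costs (4.4, 4.8), box minimizer x = (0.0, 0.0)
g(y_2) = b*y + (c1 - a1*y)*x1 + (c2 - a2*y)*x2 = 12*1.2 + 4.4*0.0 + 4.8*0.0 = 14.4 + 0.0 + 0.0 = 14.4


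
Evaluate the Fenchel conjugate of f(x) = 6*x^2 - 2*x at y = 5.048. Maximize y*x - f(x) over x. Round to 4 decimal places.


f*(y) = sup_x {y*x - a*x^2 - b*x} = sup_x {(y-b)*x - a*x^2}
FOC: (y - b) - 2a*x = 0 => x* = (y - b)/(2a)
x* = (5.048 + 2)/(2*6) = 0.5873
f*(5.048) = (y-b)^2/(4a) = (5.048 + 2)^2/(4*6)
= 49.6743/24 = 2.0698


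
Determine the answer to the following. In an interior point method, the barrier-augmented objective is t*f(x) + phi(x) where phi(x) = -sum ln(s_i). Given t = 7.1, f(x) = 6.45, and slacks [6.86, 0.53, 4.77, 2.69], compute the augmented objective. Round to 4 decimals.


Step 1: Compute log-barrier.
ln values: [1.9257, -0.6349, 1.5623, 0.9895]
phi = -(1.9257 - 0.6349 + 1.5623 + 0.9895) = -3.8427
Step 2: Compute augmented objective.
t*f(x) = 7.1*6.45 = 45.795
Total = 45.795 - 3.8427 = 41.9523


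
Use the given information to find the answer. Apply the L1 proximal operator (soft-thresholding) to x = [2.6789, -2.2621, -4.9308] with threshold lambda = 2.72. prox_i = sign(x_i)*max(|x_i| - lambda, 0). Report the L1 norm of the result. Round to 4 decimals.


Soft-thresholding with lambda = 2.72:
prox(2.6789) = sign(2.6789)*max(|2.6789| - 2.72, 0) = 0.0
prox(-2.2621) = sign(-2.2621)*max(|-2.2621| - 2.72, 0) = 0.0
prox(-4.9308) = sign(-4.9308)*max(|-4.9308| - 2.72, 0) = -2.2108
prox(x) = [0.0, 0.0, -2.2108]
||prox(x)||_1 = 0.0 + 0.0 + 2.2108 = 2.2108


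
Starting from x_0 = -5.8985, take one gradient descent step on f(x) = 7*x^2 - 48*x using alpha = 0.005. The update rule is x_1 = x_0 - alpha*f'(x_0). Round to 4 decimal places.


We compute the gradient at x_0 and apply the update.
f'(x) = 14*x - 48
f'(-5.8985) = 14*-5.8985 - 48 = -130.579
x_1 = -5.8985 - 0.005*-130.579 = -5.2456


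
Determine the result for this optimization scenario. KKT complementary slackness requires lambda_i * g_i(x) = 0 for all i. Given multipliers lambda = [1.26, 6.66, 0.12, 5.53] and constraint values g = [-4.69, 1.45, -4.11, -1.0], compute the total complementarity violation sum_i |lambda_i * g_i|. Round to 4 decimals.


KKT complementary slackness check:
lambda_1 * g_1 = 1.26 * -4.69 = -5.9094
lambda_2 * g_2 = 6.66 * 1.45 = 9.657
lambda_3 * g_3 = 0.12 * -4.11 = -0.4932
lambda_4 * g_4 = 5.53 * -1.0 = -5.53
Total violation = 5.9094 + 9.657 + 0.4932 + 5.53 = 21.5896


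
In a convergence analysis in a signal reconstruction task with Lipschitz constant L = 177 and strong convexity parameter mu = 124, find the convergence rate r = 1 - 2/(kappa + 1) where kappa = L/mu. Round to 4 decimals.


Step 1: Compute the condition number.
kappa = L/mu = 177/124 = 1.4274
Step 2: Compute the convergence rate.
r = 1 - 2/(kappa + 1) = 1 - 2*mu/(L + mu) = (L - mu)/(L + mu) = 53/301 = 0.1761


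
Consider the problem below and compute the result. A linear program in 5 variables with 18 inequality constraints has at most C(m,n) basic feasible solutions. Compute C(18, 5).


Each vertex corresponds to some choice of n active constraints out of m, so the number of vertices is at most C(m, n) = m! / (n!(m-n)!).
m = 18, n = 5
Numerator: 18 * 17 * 16 * 15 * 14
Denominator: 5! = 120
C(18, 5) = 8568


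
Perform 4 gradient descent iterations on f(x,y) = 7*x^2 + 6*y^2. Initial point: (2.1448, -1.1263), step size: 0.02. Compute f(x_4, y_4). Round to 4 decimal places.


Gradient descent on f(x,y) = 7*x^2 + 6*y^2.
Starting point: (2.1448, -1.1263), alpha = 0.02
Step 1: grad_x = 2*7*2.1448 = 30.0272, grad_y = 2*6*-1.1263 = -13.5156
  x_1 = 2.1448 - 0.02*30.0272 = 1.5443
  y_1 = -1.1263 - 0.02*-13.5156 = -0.856
Step 2: grad_x = 2*7*1.5443 = 21.6196, grad_y = 2*6*-0.856 = -10.2719
  x_2 = 1.5443 - 0.02*21.6196 = 1.1119
  y_2 = -0.856 - 0.02*-10.2719 = -0.6506
Step 3: grad_x = 2*7*1.1119 = 15.5661, grad_y = 2*6*-0.6506 = -7.8066
  x_3 = 1.1119 - 0.02*15.5661 = 0.8005
  y_3 = -0.6506 - 0.02*-7.8066 = -0.4944
Step 4: grad_x = 2*7*0.8005 = 11.2076, grad_y = 2*6*-0.4944 = -5.933
  x_4 = 0.8005 - 0.02*11.2076 = 0.5764
  y_4 = -0.4944 - 0.02*-5.933 = -0.3758
f(0.5764, -0.3758) = 7*0.5764^2 + 6*(-0.3758)^2 = 3.1727


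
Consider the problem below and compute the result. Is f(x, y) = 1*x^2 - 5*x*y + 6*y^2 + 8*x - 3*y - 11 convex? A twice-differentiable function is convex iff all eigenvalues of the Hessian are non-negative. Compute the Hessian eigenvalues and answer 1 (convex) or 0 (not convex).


The Hessian of f(x,y) = 1*x^2 - 5*x*y + 6*y^2 + 8*x - 3*y - 11 is:
H = [[2, -5], [-5, 12]]
Trace = 2 + 12 = 14
Determinant = 2*12 - (-5)^2 = -1
Discriminant = (14)^2 - 4*-1 = 200.0
Eigenvalues: lambda_1 = -0.0711, lambda_2 = 14.0711
The function is not convex.

0


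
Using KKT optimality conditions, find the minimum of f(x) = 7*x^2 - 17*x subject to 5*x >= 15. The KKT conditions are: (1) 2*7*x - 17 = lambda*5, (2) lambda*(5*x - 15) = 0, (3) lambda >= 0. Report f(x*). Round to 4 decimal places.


Step 1: Try lambda = 0 (constraint inactive).
x_unc = 17/(2*7) = 1.2143
Check: 5*1.2143 = 6.0715 < 15 -- violated!
Step 2: Constraint must be active: 5*x = 15
x* = 15/5 = 3.0
lambda = (2*7*3.0 - 17)/5 = 5.0
Step 3: Compute optimal value.
f(x*) = 7*3.0^2 - 17*3.0 = 12.0


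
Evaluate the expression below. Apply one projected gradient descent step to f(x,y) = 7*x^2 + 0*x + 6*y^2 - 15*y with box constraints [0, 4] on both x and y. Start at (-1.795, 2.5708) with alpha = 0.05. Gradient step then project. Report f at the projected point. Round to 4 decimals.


Step 1: Compute gradient at (-1.795, 2.5708).
grad_x = 2*7*-1.795 + 0 = -25.13
grad_y = 2*6*2.5708 - 15 = 15.8496
Step 2: Gradient step.
x_raw = -1.795 - 0.05*-25.13 = -0.5385
y_raw = 2.5708 - 0.05*15.8496 = 1.7783
Step 3: Project onto [0, 4].
x_proj = clip(-0.5385) = 0.0
y_proj = clip(1.7783) = 1.7783
Step 4: Evaluate f.
f(0.0, 1.7783) = -7.7003


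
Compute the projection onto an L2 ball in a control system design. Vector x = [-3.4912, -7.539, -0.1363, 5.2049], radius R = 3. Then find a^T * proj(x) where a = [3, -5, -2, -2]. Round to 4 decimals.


Step 1: Compute ||x|| (intermediates to 6 decimals).
||x|| = sqrt((-3.4912)^2 + (-7.539)^2 + (-0.1363)^2 + 5.2049^2) = 9.804823
Step 2: Project.
Since ||x|| > R, scale = R/||x|| = 3/9.804823 = 0.305972, proj(x) = scale * x
proj(x) = [-1.068209, -2.306723, -0.041704, 1.592554]
Step 3: Dot product.
a^T * proj(x) = 3*(-1.068209) - 5*(-2.306723) - 2*(-0.041704) - 2*1.592554 = 5.2273


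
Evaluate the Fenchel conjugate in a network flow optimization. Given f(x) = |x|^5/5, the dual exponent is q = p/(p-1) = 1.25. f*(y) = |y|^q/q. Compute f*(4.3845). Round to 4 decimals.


The conjugate exponent q satisfies 1/p + 1/q = 1.
p = 5, so q = 5/(5 - 1) = 1.25
|y|^q = 4.3845^1.25 = 6.3445
f*(4.3845) = 6.3445 / 1.25 = 5.0756


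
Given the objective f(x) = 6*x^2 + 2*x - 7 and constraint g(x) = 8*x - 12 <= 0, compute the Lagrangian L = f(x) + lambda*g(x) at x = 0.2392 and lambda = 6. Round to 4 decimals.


Step 1: Evaluate f(x).
f(0.2392) = 6*0.2392^2 + 2*0.2392 - 7 = -6.1783
Step 2: Evaluate g(x).
g(0.2392) = 8*0.2392 - 12 = -10.0864
Step 3: Compute Lagrangian.
L = -6.1783 + 6*-10.0864 = -66.6967


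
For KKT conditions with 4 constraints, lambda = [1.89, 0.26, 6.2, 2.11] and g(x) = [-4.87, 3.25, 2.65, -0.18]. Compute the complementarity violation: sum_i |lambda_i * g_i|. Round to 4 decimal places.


KKT complementary slackness check:
lambda_1 * g_1 = 1.89 * -4.87 = -9.2043
lambda_2 * g_2 = 0.26 * 3.25 = 0.845
lambda_3 * g_3 = 6.2 * 2.65 = 16.43
lambda_4 * g_4 = 2.11 * -0.18 = -0.3798
Total violation = 9.2043 + 0.845 + 16.43 + 0.3798 = 26.8591


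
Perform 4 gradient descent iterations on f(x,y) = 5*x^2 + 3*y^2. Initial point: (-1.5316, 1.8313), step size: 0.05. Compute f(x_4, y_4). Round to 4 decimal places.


Gradient descent on f(x,y) = 5*x^2 + 3*y^2.
Starting point: (-1.5316, 1.8313), alpha = 0.05
Step 1: grad_x = 2*5*-1.5316 = -15.316, grad_y = 2*3*1.8313 = 10.9878
  x_1 = -1.5316 - 0.05*-15.316 = -0.7658
  y_1 = 1.8313 - 0.05*10.9878 = 1.2819
Step 2: grad_x = 2*5*-0.7658 = -7.658, grad_y = 2*3*1.2819 = 7.6915
  x_2 = -0.7658 - 0.05*-7.658 = -0.3829
  y_2 = 1.2819 - 0.05*7.6915 = 0.8973
Step 3: grad_x = 2*5*-0.3829 = -3.829, grad_y = 2*3*0.8973 = 5.384
  x_3 = -0.3829 - 0.05*-3.829 = -0.1915
  y_3 = 0.8973 - 0.05*5.384 = 0.6281
Step 4: grad_x = 2*5*-0.1915 = -1.9145, grad_y = 2*3*0.6281 = 3.7688
  x_4 = -0.1915 - 0.05*-1.9145 = -0.0957
  y_4 = 0.6281 - 0.05*3.7688 = 0.4397
f(-0.0957, 0.4397) = 5*(-0.0957)^2 + 3*0.4397^2 = 0.6258


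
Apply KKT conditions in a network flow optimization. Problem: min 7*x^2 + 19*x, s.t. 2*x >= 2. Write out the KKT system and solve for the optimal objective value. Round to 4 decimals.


Step 1: Try lambda = 0 (constraint inactive).
x_unc = -19/(2*7) = -1.3571
Check: 2*-1.3571 = -2.7142 < 2 -- violated!
Step 2: Constraint must be active: 2*x = 2
x* = 2/2 = 1.0
lambda = (2*7*1.0 + 19)/2 = 16.5
Step 3: Compute optimal value.
f(x*) = 7*1.0^2 + 19*1.0 = 26.0


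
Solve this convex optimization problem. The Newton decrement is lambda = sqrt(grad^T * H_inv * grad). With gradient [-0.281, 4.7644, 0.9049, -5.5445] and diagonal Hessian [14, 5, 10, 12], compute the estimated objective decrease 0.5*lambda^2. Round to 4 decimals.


Step 1: H is diagonal, so H^(-1) * g = [-0.0201, 0.9529, 0.0905, -0.462].
Step 2: g^T H^(-1) g = sum_i g_i^2 / H_ii
  = (-0.281)^2/14 + (4.7644)^2/5 + (0.9049)^2/10 + (-5.5445)^2/12
  = 0.0056 + 4.5399 + 0.0819 + 2.5618 = 7.1892
Step 3: Objective decrease = 0.5 * g^T H^(-1) g = 3.5946
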